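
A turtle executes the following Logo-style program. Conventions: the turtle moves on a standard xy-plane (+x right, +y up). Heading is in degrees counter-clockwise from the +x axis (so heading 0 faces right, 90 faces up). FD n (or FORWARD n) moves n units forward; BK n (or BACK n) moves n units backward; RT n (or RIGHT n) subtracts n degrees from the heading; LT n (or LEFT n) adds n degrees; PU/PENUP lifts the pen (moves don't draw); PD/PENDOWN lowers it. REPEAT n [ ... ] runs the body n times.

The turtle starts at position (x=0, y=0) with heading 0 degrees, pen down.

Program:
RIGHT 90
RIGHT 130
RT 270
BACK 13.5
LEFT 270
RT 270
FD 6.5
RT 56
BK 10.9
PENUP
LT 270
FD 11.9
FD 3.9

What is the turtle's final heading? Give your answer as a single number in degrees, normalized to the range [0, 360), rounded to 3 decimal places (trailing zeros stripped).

Executing turtle program step by step:
Start: pos=(0,0), heading=0, pen down
RT 90: heading 0 -> 270
RT 130: heading 270 -> 140
RT 270: heading 140 -> 230
BK 13.5: (0,0) -> (8.678,10.342) [heading=230, draw]
LT 270: heading 230 -> 140
RT 270: heading 140 -> 230
FD 6.5: (8.678,10.342) -> (4.5,5.362) [heading=230, draw]
RT 56: heading 230 -> 174
BK 10.9: (4.5,5.362) -> (15.34,4.223) [heading=174, draw]
PU: pen up
LT 270: heading 174 -> 84
FD 11.9: (15.34,4.223) -> (16.584,16.058) [heading=84, move]
FD 3.9: (16.584,16.058) -> (16.991,19.936) [heading=84, move]
Final: pos=(16.991,19.936), heading=84, 3 segment(s) drawn

Answer: 84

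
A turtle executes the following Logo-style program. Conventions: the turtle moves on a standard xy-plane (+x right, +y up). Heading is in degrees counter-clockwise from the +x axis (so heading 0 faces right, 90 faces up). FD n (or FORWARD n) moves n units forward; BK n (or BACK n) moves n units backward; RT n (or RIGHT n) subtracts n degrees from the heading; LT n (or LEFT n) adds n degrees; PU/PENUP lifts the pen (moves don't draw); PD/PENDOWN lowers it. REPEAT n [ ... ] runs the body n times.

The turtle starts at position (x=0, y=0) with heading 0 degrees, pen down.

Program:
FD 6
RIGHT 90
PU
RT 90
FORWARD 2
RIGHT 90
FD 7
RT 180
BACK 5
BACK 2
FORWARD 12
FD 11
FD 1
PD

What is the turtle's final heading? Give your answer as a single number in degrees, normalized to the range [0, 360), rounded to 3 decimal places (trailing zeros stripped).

Answer: 270

Derivation:
Executing turtle program step by step:
Start: pos=(0,0), heading=0, pen down
FD 6: (0,0) -> (6,0) [heading=0, draw]
RT 90: heading 0 -> 270
PU: pen up
RT 90: heading 270 -> 180
FD 2: (6,0) -> (4,0) [heading=180, move]
RT 90: heading 180 -> 90
FD 7: (4,0) -> (4,7) [heading=90, move]
RT 180: heading 90 -> 270
BK 5: (4,7) -> (4,12) [heading=270, move]
BK 2: (4,12) -> (4,14) [heading=270, move]
FD 12: (4,14) -> (4,2) [heading=270, move]
FD 11: (4,2) -> (4,-9) [heading=270, move]
FD 1: (4,-9) -> (4,-10) [heading=270, move]
PD: pen down
Final: pos=(4,-10), heading=270, 1 segment(s) drawn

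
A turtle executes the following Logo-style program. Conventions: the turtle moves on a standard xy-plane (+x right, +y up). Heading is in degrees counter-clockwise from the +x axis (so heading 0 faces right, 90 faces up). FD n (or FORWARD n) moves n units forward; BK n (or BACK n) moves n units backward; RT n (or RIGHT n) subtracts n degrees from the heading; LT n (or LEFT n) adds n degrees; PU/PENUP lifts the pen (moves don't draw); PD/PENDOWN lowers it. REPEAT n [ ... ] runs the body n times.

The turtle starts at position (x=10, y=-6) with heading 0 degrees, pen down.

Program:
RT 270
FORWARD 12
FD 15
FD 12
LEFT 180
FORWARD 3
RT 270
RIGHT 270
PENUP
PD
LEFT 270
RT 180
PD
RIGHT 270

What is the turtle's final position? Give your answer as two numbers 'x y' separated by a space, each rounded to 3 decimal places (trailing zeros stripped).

Executing turtle program step by step:
Start: pos=(10,-6), heading=0, pen down
RT 270: heading 0 -> 90
FD 12: (10,-6) -> (10,6) [heading=90, draw]
FD 15: (10,6) -> (10,21) [heading=90, draw]
FD 12: (10,21) -> (10,33) [heading=90, draw]
LT 180: heading 90 -> 270
FD 3: (10,33) -> (10,30) [heading=270, draw]
RT 270: heading 270 -> 0
RT 270: heading 0 -> 90
PU: pen up
PD: pen down
LT 270: heading 90 -> 0
RT 180: heading 0 -> 180
PD: pen down
RT 270: heading 180 -> 270
Final: pos=(10,30), heading=270, 4 segment(s) drawn

Answer: 10 30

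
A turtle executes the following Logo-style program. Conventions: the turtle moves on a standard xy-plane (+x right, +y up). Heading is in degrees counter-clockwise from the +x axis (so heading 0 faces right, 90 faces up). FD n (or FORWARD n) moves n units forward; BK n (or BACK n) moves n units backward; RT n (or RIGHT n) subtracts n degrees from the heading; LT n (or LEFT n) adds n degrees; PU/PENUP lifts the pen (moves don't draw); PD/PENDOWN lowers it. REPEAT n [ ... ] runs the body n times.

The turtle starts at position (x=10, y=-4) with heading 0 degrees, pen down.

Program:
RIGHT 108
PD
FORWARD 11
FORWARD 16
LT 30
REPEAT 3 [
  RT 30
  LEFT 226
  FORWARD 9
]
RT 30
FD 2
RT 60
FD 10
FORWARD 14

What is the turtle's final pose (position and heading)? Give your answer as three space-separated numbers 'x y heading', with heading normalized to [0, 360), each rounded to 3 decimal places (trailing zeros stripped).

Executing turtle program step by step:
Start: pos=(10,-4), heading=0, pen down
RT 108: heading 0 -> 252
PD: pen down
FD 11: (10,-4) -> (6.601,-14.462) [heading=252, draw]
FD 16: (6.601,-14.462) -> (1.657,-29.679) [heading=252, draw]
LT 30: heading 252 -> 282
REPEAT 3 [
  -- iteration 1/3 --
  RT 30: heading 282 -> 252
  LT 226: heading 252 -> 118
  FD 9: (1.657,-29.679) -> (-2.569,-21.732) [heading=118, draw]
  -- iteration 2/3 --
  RT 30: heading 118 -> 88
  LT 226: heading 88 -> 314
  FD 9: (-2.569,-21.732) -> (3.683,-28.206) [heading=314, draw]
  -- iteration 3/3 --
  RT 30: heading 314 -> 284
  LT 226: heading 284 -> 150
  FD 9: (3.683,-28.206) -> (-4.111,-23.706) [heading=150, draw]
]
RT 30: heading 150 -> 120
FD 2: (-4.111,-23.706) -> (-5.111,-21.974) [heading=120, draw]
RT 60: heading 120 -> 60
FD 10: (-5.111,-21.974) -> (-0.111,-13.314) [heading=60, draw]
FD 14: (-0.111,-13.314) -> (6.889,-1.189) [heading=60, draw]
Final: pos=(6.889,-1.189), heading=60, 8 segment(s) drawn

Answer: 6.889 -1.189 60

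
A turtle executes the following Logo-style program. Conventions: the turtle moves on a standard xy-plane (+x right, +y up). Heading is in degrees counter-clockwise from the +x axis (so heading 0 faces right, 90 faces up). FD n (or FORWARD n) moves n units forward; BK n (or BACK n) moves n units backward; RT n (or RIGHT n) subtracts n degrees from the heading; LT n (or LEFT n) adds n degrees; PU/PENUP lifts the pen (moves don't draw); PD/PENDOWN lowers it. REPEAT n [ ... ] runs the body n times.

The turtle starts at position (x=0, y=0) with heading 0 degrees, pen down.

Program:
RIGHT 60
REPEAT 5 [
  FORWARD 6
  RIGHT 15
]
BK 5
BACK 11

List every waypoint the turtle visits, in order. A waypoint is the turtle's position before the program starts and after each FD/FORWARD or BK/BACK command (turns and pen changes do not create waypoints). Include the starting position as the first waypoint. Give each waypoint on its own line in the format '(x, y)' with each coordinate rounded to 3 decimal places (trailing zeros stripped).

Executing turtle program step by step:
Start: pos=(0,0), heading=0, pen down
RT 60: heading 0 -> 300
REPEAT 5 [
  -- iteration 1/5 --
  FD 6: (0,0) -> (3,-5.196) [heading=300, draw]
  RT 15: heading 300 -> 285
  -- iteration 2/5 --
  FD 6: (3,-5.196) -> (4.553,-10.992) [heading=285, draw]
  RT 15: heading 285 -> 270
  -- iteration 3/5 --
  FD 6: (4.553,-10.992) -> (4.553,-16.992) [heading=270, draw]
  RT 15: heading 270 -> 255
  -- iteration 4/5 --
  FD 6: (4.553,-16.992) -> (3,-22.787) [heading=255, draw]
  RT 15: heading 255 -> 240
  -- iteration 5/5 --
  FD 6: (3,-22.787) -> (0,-27.983) [heading=240, draw]
  RT 15: heading 240 -> 225
]
BK 5: (0,-27.983) -> (3.536,-24.448) [heading=225, draw]
BK 11: (3.536,-24.448) -> (11.314,-16.67) [heading=225, draw]
Final: pos=(11.314,-16.67), heading=225, 7 segment(s) drawn
Waypoints (8 total):
(0, 0)
(3, -5.196)
(4.553, -10.992)
(4.553, -16.992)
(3, -22.787)
(0, -27.983)
(3.536, -24.448)
(11.314, -16.67)

Answer: (0, 0)
(3, -5.196)
(4.553, -10.992)
(4.553, -16.992)
(3, -22.787)
(0, -27.983)
(3.536, -24.448)
(11.314, -16.67)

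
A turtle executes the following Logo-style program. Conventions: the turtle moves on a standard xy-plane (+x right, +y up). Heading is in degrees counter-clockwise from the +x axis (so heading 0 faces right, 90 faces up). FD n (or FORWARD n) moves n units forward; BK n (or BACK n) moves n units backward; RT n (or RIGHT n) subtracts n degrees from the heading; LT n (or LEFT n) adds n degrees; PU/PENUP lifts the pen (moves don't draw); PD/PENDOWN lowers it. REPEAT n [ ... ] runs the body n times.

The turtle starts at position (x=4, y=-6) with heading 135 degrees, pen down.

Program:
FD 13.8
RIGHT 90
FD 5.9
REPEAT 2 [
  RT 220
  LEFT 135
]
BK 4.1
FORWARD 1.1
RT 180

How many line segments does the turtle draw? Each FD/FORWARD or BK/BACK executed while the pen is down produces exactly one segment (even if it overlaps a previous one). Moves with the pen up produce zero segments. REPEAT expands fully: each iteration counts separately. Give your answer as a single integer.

Executing turtle program step by step:
Start: pos=(4,-6), heading=135, pen down
FD 13.8: (4,-6) -> (-5.758,3.758) [heading=135, draw]
RT 90: heading 135 -> 45
FD 5.9: (-5.758,3.758) -> (-1.586,7.93) [heading=45, draw]
REPEAT 2 [
  -- iteration 1/2 --
  RT 220: heading 45 -> 185
  LT 135: heading 185 -> 320
  -- iteration 2/2 --
  RT 220: heading 320 -> 100
  LT 135: heading 100 -> 235
]
BK 4.1: (-1.586,7.93) -> (0.766,11.289) [heading=235, draw]
FD 1.1: (0.766,11.289) -> (0.135,10.387) [heading=235, draw]
RT 180: heading 235 -> 55
Final: pos=(0.135,10.387), heading=55, 4 segment(s) drawn
Segments drawn: 4

Answer: 4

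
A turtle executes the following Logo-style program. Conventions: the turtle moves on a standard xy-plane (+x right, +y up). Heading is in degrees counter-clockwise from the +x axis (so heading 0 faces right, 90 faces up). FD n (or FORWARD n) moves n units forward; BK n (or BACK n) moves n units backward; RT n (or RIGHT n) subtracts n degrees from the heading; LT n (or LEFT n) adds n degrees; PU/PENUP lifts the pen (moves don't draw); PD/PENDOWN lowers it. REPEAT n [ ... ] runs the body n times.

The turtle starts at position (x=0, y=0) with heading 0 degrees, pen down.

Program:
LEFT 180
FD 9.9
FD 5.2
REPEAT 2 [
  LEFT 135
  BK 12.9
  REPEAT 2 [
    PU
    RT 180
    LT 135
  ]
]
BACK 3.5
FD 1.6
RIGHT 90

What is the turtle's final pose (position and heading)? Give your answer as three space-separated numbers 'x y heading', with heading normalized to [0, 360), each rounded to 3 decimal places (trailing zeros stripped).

Executing turtle program step by step:
Start: pos=(0,0), heading=0, pen down
LT 180: heading 0 -> 180
FD 9.9: (0,0) -> (-9.9,0) [heading=180, draw]
FD 5.2: (-9.9,0) -> (-15.1,0) [heading=180, draw]
REPEAT 2 [
  -- iteration 1/2 --
  LT 135: heading 180 -> 315
  BK 12.9: (-15.1,0) -> (-24.222,9.122) [heading=315, draw]
  REPEAT 2 [
    -- iteration 1/2 --
    PU: pen up
    RT 180: heading 315 -> 135
    LT 135: heading 135 -> 270
    -- iteration 2/2 --
    PU: pen up
    RT 180: heading 270 -> 90
    LT 135: heading 90 -> 225
  ]
  -- iteration 2/2 --
  LT 135: heading 225 -> 0
  BK 12.9: (-24.222,9.122) -> (-37.122,9.122) [heading=0, move]
  REPEAT 2 [
    -- iteration 1/2 --
    PU: pen up
    RT 180: heading 0 -> 180
    LT 135: heading 180 -> 315
    -- iteration 2/2 --
    PU: pen up
    RT 180: heading 315 -> 135
    LT 135: heading 135 -> 270
  ]
]
BK 3.5: (-37.122,9.122) -> (-37.122,12.622) [heading=270, move]
FD 1.6: (-37.122,12.622) -> (-37.122,11.022) [heading=270, move]
RT 90: heading 270 -> 180
Final: pos=(-37.122,11.022), heading=180, 3 segment(s) drawn

Answer: -37.122 11.022 180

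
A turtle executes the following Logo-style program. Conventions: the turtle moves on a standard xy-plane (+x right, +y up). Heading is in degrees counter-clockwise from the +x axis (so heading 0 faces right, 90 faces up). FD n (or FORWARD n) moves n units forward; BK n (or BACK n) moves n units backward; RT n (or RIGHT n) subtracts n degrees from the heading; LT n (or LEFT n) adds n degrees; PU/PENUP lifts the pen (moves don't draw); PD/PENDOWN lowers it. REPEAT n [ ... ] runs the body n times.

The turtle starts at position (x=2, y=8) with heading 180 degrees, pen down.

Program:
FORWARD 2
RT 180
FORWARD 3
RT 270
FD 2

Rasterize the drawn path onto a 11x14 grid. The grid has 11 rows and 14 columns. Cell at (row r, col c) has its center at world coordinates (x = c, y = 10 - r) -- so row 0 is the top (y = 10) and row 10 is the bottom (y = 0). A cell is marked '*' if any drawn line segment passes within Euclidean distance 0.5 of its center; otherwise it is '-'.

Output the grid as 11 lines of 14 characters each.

Segment 0: (2,8) -> (0,8)
Segment 1: (0,8) -> (3,8)
Segment 2: (3,8) -> (3,10)

Answer: ---*----------
---*----------
****----------
--------------
--------------
--------------
--------------
--------------
--------------
--------------
--------------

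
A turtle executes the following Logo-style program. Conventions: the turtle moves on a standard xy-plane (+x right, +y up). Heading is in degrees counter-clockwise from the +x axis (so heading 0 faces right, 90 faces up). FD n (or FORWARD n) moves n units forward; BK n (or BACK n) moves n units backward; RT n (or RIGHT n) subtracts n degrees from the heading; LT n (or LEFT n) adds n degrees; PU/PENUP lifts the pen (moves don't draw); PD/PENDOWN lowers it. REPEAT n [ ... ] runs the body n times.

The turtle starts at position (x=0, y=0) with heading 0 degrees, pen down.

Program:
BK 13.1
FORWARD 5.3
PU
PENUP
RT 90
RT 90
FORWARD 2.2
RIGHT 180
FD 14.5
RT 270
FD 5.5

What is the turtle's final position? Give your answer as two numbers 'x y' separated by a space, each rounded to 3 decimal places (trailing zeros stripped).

Executing turtle program step by step:
Start: pos=(0,0), heading=0, pen down
BK 13.1: (0,0) -> (-13.1,0) [heading=0, draw]
FD 5.3: (-13.1,0) -> (-7.8,0) [heading=0, draw]
PU: pen up
PU: pen up
RT 90: heading 0 -> 270
RT 90: heading 270 -> 180
FD 2.2: (-7.8,0) -> (-10,0) [heading=180, move]
RT 180: heading 180 -> 0
FD 14.5: (-10,0) -> (4.5,0) [heading=0, move]
RT 270: heading 0 -> 90
FD 5.5: (4.5,0) -> (4.5,5.5) [heading=90, move]
Final: pos=(4.5,5.5), heading=90, 2 segment(s) drawn

Answer: 4.5 5.5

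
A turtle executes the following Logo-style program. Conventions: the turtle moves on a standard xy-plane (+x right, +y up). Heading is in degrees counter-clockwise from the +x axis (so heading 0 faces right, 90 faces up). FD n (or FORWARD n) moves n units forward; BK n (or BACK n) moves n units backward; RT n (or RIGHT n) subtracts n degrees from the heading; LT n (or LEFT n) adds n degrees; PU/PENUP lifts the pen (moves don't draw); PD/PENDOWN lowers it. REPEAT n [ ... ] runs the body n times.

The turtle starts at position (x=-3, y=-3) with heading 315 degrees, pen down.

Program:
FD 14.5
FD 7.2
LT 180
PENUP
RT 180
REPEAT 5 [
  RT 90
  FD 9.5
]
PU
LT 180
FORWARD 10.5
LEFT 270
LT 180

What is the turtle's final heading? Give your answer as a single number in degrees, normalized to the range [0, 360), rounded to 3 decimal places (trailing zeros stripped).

Executing turtle program step by step:
Start: pos=(-3,-3), heading=315, pen down
FD 14.5: (-3,-3) -> (7.253,-13.253) [heading=315, draw]
FD 7.2: (7.253,-13.253) -> (12.344,-18.344) [heading=315, draw]
LT 180: heading 315 -> 135
PU: pen up
RT 180: heading 135 -> 315
REPEAT 5 [
  -- iteration 1/5 --
  RT 90: heading 315 -> 225
  FD 9.5: (12.344,-18.344) -> (5.627,-25.062) [heading=225, move]
  -- iteration 2/5 --
  RT 90: heading 225 -> 135
  FD 9.5: (5.627,-25.062) -> (-1.091,-18.344) [heading=135, move]
  -- iteration 3/5 --
  RT 90: heading 135 -> 45
  FD 9.5: (-1.091,-18.344) -> (5.627,-11.627) [heading=45, move]
  -- iteration 4/5 --
  RT 90: heading 45 -> 315
  FD 9.5: (5.627,-11.627) -> (12.344,-18.344) [heading=315, move]
  -- iteration 5/5 --
  RT 90: heading 315 -> 225
  FD 9.5: (12.344,-18.344) -> (5.627,-25.062) [heading=225, move]
]
PU: pen up
LT 180: heading 225 -> 45
FD 10.5: (5.627,-25.062) -> (13.051,-17.637) [heading=45, move]
LT 270: heading 45 -> 315
LT 180: heading 315 -> 135
Final: pos=(13.051,-17.637), heading=135, 2 segment(s) drawn

Answer: 135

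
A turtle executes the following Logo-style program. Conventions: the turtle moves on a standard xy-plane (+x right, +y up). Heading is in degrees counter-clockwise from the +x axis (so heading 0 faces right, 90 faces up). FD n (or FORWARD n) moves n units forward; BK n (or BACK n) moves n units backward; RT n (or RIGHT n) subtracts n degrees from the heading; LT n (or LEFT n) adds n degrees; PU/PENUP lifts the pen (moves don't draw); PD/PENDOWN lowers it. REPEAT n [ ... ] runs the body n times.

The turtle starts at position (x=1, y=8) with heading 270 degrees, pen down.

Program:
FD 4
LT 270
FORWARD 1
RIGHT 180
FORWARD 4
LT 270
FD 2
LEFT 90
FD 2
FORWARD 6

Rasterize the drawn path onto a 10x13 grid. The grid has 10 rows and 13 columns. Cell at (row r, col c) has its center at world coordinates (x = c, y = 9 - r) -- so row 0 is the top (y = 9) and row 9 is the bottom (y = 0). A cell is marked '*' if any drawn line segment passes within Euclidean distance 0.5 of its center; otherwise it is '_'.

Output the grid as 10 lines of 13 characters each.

Segment 0: (1,8) -> (1,4)
Segment 1: (1,4) -> (-0,4)
Segment 2: (-0,4) -> (4,4)
Segment 3: (4,4) -> (4,2)
Segment 4: (4,2) -> (6,2)
Segment 5: (6,2) -> (12,2)

Answer: _____________
_*___________
_*___________
_*___________
_*___________
*****________
____*________
____*********
_____________
_____________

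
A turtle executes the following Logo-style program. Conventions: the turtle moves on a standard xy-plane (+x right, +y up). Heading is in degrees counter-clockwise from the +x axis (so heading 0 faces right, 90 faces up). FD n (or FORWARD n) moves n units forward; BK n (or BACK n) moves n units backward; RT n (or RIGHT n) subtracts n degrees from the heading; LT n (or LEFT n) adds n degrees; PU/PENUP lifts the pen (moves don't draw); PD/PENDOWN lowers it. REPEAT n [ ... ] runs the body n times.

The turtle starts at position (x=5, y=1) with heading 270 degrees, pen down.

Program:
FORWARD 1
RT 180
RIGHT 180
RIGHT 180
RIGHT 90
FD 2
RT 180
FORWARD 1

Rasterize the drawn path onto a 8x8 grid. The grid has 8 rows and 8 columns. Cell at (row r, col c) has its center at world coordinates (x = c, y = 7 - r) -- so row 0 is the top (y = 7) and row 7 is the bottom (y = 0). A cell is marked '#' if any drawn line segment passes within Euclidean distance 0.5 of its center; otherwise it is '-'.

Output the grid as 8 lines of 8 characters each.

Segment 0: (5,1) -> (5,0)
Segment 1: (5,0) -> (7,0)
Segment 2: (7,0) -> (6,0)

Answer: --------
--------
--------
--------
--------
--------
-----#--
-----###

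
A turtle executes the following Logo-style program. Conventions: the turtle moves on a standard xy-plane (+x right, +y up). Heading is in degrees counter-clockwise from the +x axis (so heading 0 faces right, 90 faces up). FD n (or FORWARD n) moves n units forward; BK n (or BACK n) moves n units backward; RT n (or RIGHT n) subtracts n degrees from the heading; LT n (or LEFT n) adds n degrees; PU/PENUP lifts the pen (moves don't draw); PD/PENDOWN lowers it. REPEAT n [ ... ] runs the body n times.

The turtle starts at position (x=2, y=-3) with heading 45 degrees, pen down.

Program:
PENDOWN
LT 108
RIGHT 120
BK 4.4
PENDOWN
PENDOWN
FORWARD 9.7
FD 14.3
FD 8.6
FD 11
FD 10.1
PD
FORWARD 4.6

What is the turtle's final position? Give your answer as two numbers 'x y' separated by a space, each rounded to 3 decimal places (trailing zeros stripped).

Executing turtle program step by step:
Start: pos=(2,-3), heading=45, pen down
PD: pen down
LT 108: heading 45 -> 153
RT 120: heading 153 -> 33
BK 4.4: (2,-3) -> (-1.69,-5.396) [heading=33, draw]
PD: pen down
PD: pen down
FD 9.7: (-1.69,-5.396) -> (6.445,-0.113) [heading=33, draw]
FD 14.3: (6.445,-0.113) -> (18.438,7.675) [heading=33, draw]
FD 8.6: (18.438,7.675) -> (25.651,12.359) [heading=33, draw]
FD 11: (25.651,12.359) -> (34.876,18.35) [heading=33, draw]
FD 10.1: (34.876,18.35) -> (43.346,23.851) [heading=33, draw]
PD: pen down
FD 4.6: (43.346,23.851) -> (47.204,26.356) [heading=33, draw]
Final: pos=(47.204,26.356), heading=33, 7 segment(s) drawn

Answer: 47.204 26.356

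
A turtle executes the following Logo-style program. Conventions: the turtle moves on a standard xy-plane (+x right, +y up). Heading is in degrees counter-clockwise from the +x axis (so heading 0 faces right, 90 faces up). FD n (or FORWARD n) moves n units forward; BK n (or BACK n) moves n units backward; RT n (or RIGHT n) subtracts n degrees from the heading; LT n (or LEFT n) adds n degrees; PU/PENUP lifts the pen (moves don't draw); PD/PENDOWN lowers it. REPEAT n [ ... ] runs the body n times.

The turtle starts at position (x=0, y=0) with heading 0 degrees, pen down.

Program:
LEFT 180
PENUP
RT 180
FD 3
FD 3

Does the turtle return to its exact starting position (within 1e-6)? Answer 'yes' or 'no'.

Answer: no

Derivation:
Executing turtle program step by step:
Start: pos=(0,0), heading=0, pen down
LT 180: heading 0 -> 180
PU: pen up
RT 180: heading 180 -> 0
FD 3: (0,0) -> (3,0) [heading=0, move]
FD 3: (3,0) -> (6,0) [heading=0, move]
Final: pos=(6,0), heading=0, 0 segment(s) drawn

Start position: (0, 0)
Final position: (6, 0)
Distance = 6; >= 1e-6 -> NOT closed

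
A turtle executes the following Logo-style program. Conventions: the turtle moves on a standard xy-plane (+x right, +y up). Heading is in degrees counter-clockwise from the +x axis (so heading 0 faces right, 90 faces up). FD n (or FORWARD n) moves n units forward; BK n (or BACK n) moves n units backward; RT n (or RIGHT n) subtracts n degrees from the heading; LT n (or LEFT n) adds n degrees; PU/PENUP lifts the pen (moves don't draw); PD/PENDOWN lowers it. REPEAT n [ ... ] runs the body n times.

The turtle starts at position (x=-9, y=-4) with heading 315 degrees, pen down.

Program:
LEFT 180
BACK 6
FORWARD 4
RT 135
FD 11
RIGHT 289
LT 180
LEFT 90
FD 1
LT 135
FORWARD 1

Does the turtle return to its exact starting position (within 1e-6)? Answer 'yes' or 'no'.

Answer: no

Derivation:
Executing turtle program step by step:
Start: pos=(-9,-4), heading=315, pen down
LT 180: heading 315 -> 135
BK 6: (-9,-4) -> (-4.757,-8.243) [heading=135, draw]
FD 4: (-4.757,-8.243) -> (-7.586,-5.414) [heading=135, draw]
RT 135: heading 135 -> 0
FD 11: (-7.586,-5.414) -> (3.414,-5.414) [heading=0, draw]
RT 289: heading 0 -> 71
LT 180: heading 71 -> 251
LT 90: heading 251 -> 341
FD 1: (3.414,-5.414) -> (4.36,-5.74) [heading=341, draw]
LT 135: heading 341 -> 116
FD 1: (4.36,-5.74) -> (3.921,-4.841) [heading=116, draw]
Final: pos=(3.921,-4.841), heading=116, 5 segment(s) drawn

Start position: (-9, -4)
Final position: (3.921, -4.841)
Distance = 12.949; >= 1e-6 -> NOT closed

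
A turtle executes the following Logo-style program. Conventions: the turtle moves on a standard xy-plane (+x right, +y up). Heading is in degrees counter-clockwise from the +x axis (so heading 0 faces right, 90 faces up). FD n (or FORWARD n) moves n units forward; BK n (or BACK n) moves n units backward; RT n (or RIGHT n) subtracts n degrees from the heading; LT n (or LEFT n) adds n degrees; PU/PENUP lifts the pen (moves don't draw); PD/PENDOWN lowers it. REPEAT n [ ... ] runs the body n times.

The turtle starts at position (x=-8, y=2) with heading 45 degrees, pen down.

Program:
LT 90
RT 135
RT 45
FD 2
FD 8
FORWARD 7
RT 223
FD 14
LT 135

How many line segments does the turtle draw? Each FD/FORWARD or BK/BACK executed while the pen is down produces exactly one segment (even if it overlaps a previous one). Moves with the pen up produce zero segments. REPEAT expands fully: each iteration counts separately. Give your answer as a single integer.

Executing turtle program step by step:
Start: pos=(-8,2), heading=45, pen down
LT 90: heading 45 -> 135
RT 135: heading 135 -> 0
RT 45: heading 0 -> 315
FD 2: (-8,2) -> (-6.586,0.586) [heading=315, draw]
FD 8: (-6.586,0.586) -> (-0.929,-5.071) [heading=315, draw]
FD 7: (-0.929,-5.071) -> (4.021,-10.021) [heading=315, draw]
RT 223: heading 315 -> 92
FD 14: (4.021,-10.021) -> (3.532,3.971) [heading=92, draw]
LT 135: heading 92 -> 227
Final: pos=(3.532,3.971), heading=227, 4 segment(s) drawn
Segments drawn: 4

Answer: 4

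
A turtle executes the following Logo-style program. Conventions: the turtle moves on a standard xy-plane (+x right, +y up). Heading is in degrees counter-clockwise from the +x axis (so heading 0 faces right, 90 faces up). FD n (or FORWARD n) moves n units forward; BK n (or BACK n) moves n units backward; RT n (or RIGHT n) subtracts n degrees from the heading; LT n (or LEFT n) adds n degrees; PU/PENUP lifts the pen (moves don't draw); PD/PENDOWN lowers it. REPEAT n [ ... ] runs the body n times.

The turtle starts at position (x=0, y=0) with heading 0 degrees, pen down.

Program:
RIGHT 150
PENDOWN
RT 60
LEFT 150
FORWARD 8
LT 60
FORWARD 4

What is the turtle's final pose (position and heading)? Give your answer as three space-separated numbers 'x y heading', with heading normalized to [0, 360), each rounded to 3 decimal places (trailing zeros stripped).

Answer: 8 -6.928 0

Derivation:
Executing turtle program step by step:
Start: pos=(0,0), heading=0, pen down
RT 150: heading 0 -> 210
PD: pen down
RT 60: heading 210 -> 150
LT 150: heading 150 -> 300
FD 8: (0,0) -> (4,-6.928) [heading=300, draw]
LT 60: heading 300 -> 0
FD 4: (4,-6.928) -> (8,-6.928) [heading=0, draw]
Final: pos=(8,-6.928), heading=0, 2 segment(s) drawn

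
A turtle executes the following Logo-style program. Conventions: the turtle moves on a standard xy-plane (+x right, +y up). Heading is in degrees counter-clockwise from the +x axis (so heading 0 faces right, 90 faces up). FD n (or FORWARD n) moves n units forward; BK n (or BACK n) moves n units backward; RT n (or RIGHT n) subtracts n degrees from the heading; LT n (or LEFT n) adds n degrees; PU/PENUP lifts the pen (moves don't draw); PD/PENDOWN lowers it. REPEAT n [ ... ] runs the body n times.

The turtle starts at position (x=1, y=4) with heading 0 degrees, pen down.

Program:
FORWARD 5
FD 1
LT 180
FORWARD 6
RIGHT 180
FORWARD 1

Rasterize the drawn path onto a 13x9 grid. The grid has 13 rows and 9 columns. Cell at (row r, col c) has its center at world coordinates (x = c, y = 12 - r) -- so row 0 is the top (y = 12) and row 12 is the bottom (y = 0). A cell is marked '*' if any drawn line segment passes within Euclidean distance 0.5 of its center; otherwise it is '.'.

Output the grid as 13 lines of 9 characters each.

Segment 0: (1,4) -> (6,4)
Segment 1: (6,4) -> (7,4)
Segment 2: (7,4) -> (1,4)
Segment 3: (1,4) -> (2,4)

Answer: .........
.........
.........
.........
.........
.........
.........
.........
.*******.
.........
.........
.........
.........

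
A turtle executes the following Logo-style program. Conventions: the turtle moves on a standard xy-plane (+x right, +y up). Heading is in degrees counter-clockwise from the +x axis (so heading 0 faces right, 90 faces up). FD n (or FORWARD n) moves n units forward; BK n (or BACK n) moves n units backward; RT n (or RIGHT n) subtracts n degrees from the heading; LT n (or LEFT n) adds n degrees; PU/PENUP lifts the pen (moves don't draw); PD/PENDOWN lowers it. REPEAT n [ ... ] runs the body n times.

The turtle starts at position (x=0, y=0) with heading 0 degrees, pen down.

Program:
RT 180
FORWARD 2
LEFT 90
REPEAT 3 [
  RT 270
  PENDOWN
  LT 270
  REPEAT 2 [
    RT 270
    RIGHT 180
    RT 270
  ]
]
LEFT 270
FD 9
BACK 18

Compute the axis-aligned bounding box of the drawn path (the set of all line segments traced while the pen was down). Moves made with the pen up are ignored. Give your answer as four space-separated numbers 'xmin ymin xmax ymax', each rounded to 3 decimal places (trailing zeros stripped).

Answer: -11 0 7 0

Derivation:
Executing turtle program step by step:
Start: pos=(0,0), heading=0, pen down
RT 180: heading 0 -> 180
FD 2: (0,0) -> (-2,0) [heading=180, draw]
LT 90: heading 180 -> 270
REPEAT 3 [
  -- iteration 1/3 --
  RT 270: heading 270 -> 0
  PD: pen down
  LT 270: heading 0 -> 270
  REPEAT 2 [
    -- iteration 1/2 --
    RT 270: heading 270 -> 0
    RT 180: heading 0 -> 180
    RT 270: heading 180 -> 270
    -- iteration 2/2 --
    RT 270: heading 270 -> 0
    RT 180: heading 0 -> 180
    RT 270: heading 180 -> 270
  ]
  -- iteration 2/3 --
  RT 270: heading 270 -> 0
  PD: pen down
  LT 270: heading 0 -> 270
  REPEAT 2 [
    -- iteration 1/2 --
    RT 270: heading 270 -> 0
    RT 180: heading 0 -> 180
    RT 270: heading 180 -> 270
    -- iteration 2/2 --
    RT 270: heading 270 -> 0
    RT 180: heading 0 -> 180
    RT 270: heading 180 -> 270
  ]
  -- iteration 3/3 --
  RT 270: heading 270 -> 0
  PD: pen down
  LT 270: heading 0 -> 270
  REPEAT 2 [
    -- iteration 1/2 --
    RT 270: heading 270 -> 0
    RT 180: heading 0 -> 180
    RT 270: heading 180 -> 270
    -- iteration 2/2 --
    RT 270: heading 270 -> 0
    RT 180: heading 0 -> 180
    RT 270: heading 180 -> 270
  ]
]
LT 270: heading 270 -> 180
FD 9: (-2,0) -> (-11,0) [heading=180, draw]
BK 18: (-11,0) -> (7,0) [heading=180, draw]
Final: pos=(7,0), heading=180, 3 segment(s) drawn

Segment endpoints: x in {-11, -2, 0, 7}, y in {0, 0, 0, 0}
xmin=-11, ymin=0, xmax=7, ymax=0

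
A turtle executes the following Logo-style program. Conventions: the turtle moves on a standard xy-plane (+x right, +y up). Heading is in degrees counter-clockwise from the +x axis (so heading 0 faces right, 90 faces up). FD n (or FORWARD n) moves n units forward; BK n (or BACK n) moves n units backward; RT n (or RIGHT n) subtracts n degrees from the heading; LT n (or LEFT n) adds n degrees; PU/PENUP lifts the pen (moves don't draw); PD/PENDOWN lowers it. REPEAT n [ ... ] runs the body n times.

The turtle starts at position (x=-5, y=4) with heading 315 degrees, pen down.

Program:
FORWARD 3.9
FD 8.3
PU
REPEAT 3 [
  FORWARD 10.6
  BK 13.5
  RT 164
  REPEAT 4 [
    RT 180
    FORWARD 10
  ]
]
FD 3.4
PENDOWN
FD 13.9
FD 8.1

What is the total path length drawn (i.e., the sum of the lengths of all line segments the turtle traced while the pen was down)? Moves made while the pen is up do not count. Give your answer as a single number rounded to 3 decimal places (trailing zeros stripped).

Executing turtle program step by step:
Start: pos=(-5,4), heading=315, pen down
FD 3.9: (-5,4) -> (-2.242,1.242) [heading=315, draw]
FD 8.3: (-2.242,1.242) -> (3.627,-4.627) [heading=315, draw]
PU: pen up
REPEAT 3 [
  -- iteration 1/3 --
  FD 10.6: (3.627,-4.627) -> (11.122,-12.122) [heading=315, move]
  BK 13.5: (11.122,-12.122) -> (1.576,-2.576) [heading=315, move]
  RT 164: heading 315 -> 151
  REPEAT 4 [
    -- iteration 1/4 --
    RT 180: heading 151 -> 331
    FD 10: (1.576,-2.576) -> (10.322,-7.424) [heading=331, move]
    -- iteration 2/4 --
    RT 180: heading 331 -> 151
    FD 10: (10.322,-7.424) -> (1.576,-2.576) [heading=151, move]
    -- iteration 3/4 --
    RT 180: heading 151 -> 331
    FD 10: (1.576,-2.576) -> (10.322,-7.424) [heading=331, move]
    -- iteration 4/4 --
    RT 180: heading 331 -> 151
    FD 10: (10.322,-7.424) -> (1.576,-2.576) [heading=151, move]
  ]
  -- iteration 2/3 --
  FD 10.6: (1.576,-2.576) -> (-7.695,2.563) [heading=151, move]
  BK 13.5: (-7.695,2.563) -> (4.112,-3.982) [heading=151, move]
  RT 164: heading 151 -> 347
  REPEAT 4 [
    -- iteration 1/4 --
    RT 180: heading 347 -> 167
    FD 10: (4.112,-3.982) -> (-5.631,-1.733) [heading=167, move]
    -- iteration 2/4 --
    RT 180: heading 167 -> 347
    FD 10: (-5.631,-1.733) -> (4.112,-3.982) [heading=347, move]
    -- iteration 3/4 --
    RT 180: heading 347 -> 167
    FD 10: (4.112,-3.982) -> (-5.631,-1.733) [heading=167, move]
    -- iteration 4/4 --
    RT 180: heading 167 -> 347
    FD 10: (-5.631,-1.733) -> (4.112,-3.982) [heading=347, move]
  ]
  -- iteration 3/3 --
  FD 10.6: (4.112,-3.982) -> (14.441,-6.367) [heading=347, move]
  BK 13.5: (14.441,-6.367) -> (1.287,-3.33) [heading=347, move]
  RT 164: heading 347 -> 183
  REPEAT 4 [
    -- iteration 1/4 --
    RT 180: heading 183 -> 3
    FD 10: (1.287,-3.33) -> (11.273,-2.806) [heading=3, move]
    -- iteration 2/4 --
    RT 180: heading 3 -> 183
    FD 10: (11.273,-2.806) -> (1.287,-3.33) [heading=183, move]
    -- iteration 3/4 --
    RT 180: heading 183 -> 3
    FD 10: (1.287,-3.33) -> (11.273,-2.806) [heading=3, move]
    -- iteration 4/4 --
    RT 180: heading 3 -> 183
    FD 10: (11.273,-2.806) -> (1.287,-3.33) [heading=183, move]
  ]
]
FD 3.4: (1.287,-3.33) -> (-2.109,-3.508) [heading=183, move]
PD: pen down
FD 13.9: (-2.109,-3.508) -> (-15.989,-4.235) [heading=183, draw]
FD 8.1: (-15.989,-4.235) -> (-24.078,-4.659) [heading=183, draw]
Final: pos=(-24.078,-4.659), heading=183, 4 segment(s) drawn

Segment lengths:
  seg 1: (-5,4) -> (-2.242,1.242), length = 3.9
  seg 2: (-2.242,1.242) -> (3.627,-4.627), length = 8.3
  seg 3: (-2.109,-3.508) -> (-15.989,-4.235), length = 13.9
  seg 4: (-15.989,-4.235) -> (-24.078,-4.659), length = 8.1
Total = 34.2

Answer: 34.2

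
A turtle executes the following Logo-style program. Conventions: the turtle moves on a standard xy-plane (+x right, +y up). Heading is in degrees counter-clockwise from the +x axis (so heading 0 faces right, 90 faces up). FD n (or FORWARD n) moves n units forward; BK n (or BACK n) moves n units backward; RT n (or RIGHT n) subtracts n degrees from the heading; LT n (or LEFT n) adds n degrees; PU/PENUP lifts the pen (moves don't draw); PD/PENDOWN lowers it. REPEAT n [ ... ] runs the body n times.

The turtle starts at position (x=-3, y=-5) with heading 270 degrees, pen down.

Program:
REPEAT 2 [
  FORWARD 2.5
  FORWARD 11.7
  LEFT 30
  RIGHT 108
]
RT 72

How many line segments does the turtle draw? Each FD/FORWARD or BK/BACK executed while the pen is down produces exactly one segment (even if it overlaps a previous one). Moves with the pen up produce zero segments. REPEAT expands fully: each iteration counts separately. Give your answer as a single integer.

Answer: 4

Derivation:
Executing turtle program step by step:
Start: pos=(-3,-5), heading=270, pen down
REPEAT 2 [
  -- iteration 1/2 --
  FD 2.5: (-3,-5) -> (-3,-7.5) [heading=270, draw]
  FD 11.7: (-3,-7.5) -> (-3,-19.2) [heading=270, draw]
  LT 30: heading 270 -> 300
  RT 108: heading 300 -> 192
  -- iteration 2/2 --
  FD 2.5: (-3,-19.2) -> (-5.445,-19.72) [heading=192, draw]
  FD 11.7: (-5.445,-19.72) -> (-16.89,-22.152) [heading=192, draw]
  LT 30: heading 192 -> 222
  RT 108: heading 222 -> 114
]
RT 72: heading 114 -> 42
Final: pos=(-16.89,-22.152), heading=42, 4 segment(s) drawn
Segments drawn: 4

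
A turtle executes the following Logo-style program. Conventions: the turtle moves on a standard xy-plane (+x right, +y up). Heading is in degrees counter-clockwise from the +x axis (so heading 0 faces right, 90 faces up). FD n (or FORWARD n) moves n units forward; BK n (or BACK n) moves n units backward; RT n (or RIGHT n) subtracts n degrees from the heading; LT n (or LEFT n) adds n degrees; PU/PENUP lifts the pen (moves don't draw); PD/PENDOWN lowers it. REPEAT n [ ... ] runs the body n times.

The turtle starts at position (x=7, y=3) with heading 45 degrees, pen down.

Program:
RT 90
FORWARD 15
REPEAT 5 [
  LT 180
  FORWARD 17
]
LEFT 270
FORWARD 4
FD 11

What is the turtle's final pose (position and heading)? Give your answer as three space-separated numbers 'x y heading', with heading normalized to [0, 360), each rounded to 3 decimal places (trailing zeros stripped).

Answer: 16.192 15.021 45

Derivation:
Executing turtle program step by step:
Start: pos=(7,3), heading=45, pen down
RT 90: heading 45 -> 315
FD 15: (7,3) -> (17.607,-7.607) [heading=315, draw]
REPEAT 5 [
  -- iteration 1/5 --
  LT 180: heading 315 -> 135
  FD 17: (17.607,-7.607) -> (5.586,4.414) [heading=135, draw]
  -- iteration 2/5 --
  LT 180: heading 135 -> 315
  FD 17: (5.586,4.414) -> (17.607,-7.607) [heading=315, draw]
  -- iteration 3/5 --
  LT 180: heading 315 -> 135
  FD 17: (17.607,-7.607) -> (5.586,4.414) [heading=135, draw]
  -- iteration 4/5 --
  LT 180: heading 135 -> 315
  FD 17: (5.586,4.414) -> (17.607,-7.607) [heading=315, draw]
  -- iteration 5/5 --
  LT 180: heading 315 -> 135
  FD 17: (17.607,-7.607) -> (5.586,4.414) [heading=135, draw]
]
LT 270: heading 135 -> 45
FD 4: (5.586,4.414) -> (8.414,7.243) [heading=45, draw]
FD 11: (8.414,7.243) -> (16.192,15.021) [heading=45, draw]
Final: pos=(16.192,15.021), heading=45, 8 segment(s) drawn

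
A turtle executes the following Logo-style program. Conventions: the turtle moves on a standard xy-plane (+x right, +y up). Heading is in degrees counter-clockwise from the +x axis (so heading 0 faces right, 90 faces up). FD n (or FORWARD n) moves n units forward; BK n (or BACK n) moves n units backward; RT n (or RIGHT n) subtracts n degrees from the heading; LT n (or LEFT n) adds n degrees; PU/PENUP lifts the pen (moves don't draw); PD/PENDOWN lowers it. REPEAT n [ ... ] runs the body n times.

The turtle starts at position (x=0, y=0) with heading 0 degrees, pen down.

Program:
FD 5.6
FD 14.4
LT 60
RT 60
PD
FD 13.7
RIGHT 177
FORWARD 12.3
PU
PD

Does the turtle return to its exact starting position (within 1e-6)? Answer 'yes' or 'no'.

Executing turtle program step by step:
Start: pos=(0,0), heading=0, pen down
FD 5.6: (0,0) -> (5.6,0) [heading=0, draw]
FD 14.4: (5.6,0) -> (20,0) [heading=0, draw]
LT 60: heading 0 -> 60
RT 60: heading 60 -> 0
PD: pen down
FD 13.7: (20,0) -> (33.7,0) [heading=0, draw]
RT 177: heading 0 -> 183
FD 12.3: (33.7,0) -> (21.417,-0.644) [heading=183, draw]
PU: pen up
PD: pen down
Final: pos=(21.417,-0.644), heading=183, 4 segment(s) drawn

Start position: (0, 0)
Final position: (21.417, -0.644)
Distance = 21.427; >= 1e-6 -> NOT closed

Answer: no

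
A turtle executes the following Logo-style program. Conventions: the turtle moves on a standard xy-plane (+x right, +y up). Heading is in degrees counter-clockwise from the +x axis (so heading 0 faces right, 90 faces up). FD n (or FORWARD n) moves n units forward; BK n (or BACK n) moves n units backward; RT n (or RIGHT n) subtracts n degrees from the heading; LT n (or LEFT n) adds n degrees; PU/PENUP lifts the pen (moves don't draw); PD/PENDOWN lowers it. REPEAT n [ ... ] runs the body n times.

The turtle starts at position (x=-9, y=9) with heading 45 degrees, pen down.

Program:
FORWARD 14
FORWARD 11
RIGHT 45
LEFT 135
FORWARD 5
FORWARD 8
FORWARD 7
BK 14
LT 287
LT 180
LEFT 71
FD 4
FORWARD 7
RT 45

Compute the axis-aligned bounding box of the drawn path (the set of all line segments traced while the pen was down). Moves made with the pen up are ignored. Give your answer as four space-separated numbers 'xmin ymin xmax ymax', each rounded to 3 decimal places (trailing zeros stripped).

Executing turtle program step by step:
Start: pos=(-9,9), heading=45, pen down
FD 14: (-9,9) -> (0.899,18.899) [heading=45, draw]
FD 11: (0.899,18.899) -> (8.678,26.678) [heading=45, draw]
RT 45: heading 45 -> 0
LT 135: heading 0 -> 135
FD 5: (8.678,26.678) -> (5.142,30.213) [heading=135, draw]
FD 8: (5.142,30.213) -> (-0.515,35.87) [heading=135, draw]
FD 7: (-0.515,35.87) -> (-5.464,40.82) [heading=135, draw]
BK 14: (-5.464,40.82) -> (4.435,30.92) [heading=135, draw]
LT 287: heading 135 -> 62
LT 180: heading 62 -> 242
LT 71: heading 242 -> 313
FD 4: (4.435,30.92) -> (7.163,27.995) [heading=313, draw]
FD 7: (7.163,27.995) -> (11.937,22.875) [heading=313, draw]
RT 45: heading 313 -> 268
Final: pos=(11.937,22.875), heading=268, 8 segment(s) drawn

Segment endpoints: x in {-9, -5.464, -0.515, 0.899, 4.435, 5.142, 7.163, 8.678, 11.937}, y in {9, 18.899, 22.875, 26.678, 27.995, 30.213, 30.92, 35.87, 40.82}
xmin=-9, ymin=9, xmax=11.937, ymax=40.82

Answer: -9 9 11.937 40.82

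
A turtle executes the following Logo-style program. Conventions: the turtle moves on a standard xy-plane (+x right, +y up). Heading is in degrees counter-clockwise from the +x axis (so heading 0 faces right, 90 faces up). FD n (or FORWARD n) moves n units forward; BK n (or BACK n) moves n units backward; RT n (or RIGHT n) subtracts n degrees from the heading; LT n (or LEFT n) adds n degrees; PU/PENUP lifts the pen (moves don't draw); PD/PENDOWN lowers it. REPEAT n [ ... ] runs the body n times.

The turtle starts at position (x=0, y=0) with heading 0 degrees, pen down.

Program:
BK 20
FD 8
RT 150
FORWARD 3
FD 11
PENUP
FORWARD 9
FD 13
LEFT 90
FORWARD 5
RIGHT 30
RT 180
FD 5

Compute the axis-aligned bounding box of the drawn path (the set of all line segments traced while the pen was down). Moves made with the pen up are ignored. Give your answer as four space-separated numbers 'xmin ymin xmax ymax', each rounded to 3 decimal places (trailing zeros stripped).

Executing turtle program step by step:
Start: pos=(0,0), heading=0, pen down
BK 20: (0,0) -> (-20,0) [heading=0, draw]
FD 8: (-20,0) -> (-12,0) [heading=0, draw]
RT 150: heading 0 -> 210
FD 3: (-12,0) -> (-14.598,-1.5) [heading=210, draw]
FD 11: (-14.598,-1.5) -> (-24.124,-7) [heading=210, draw]
PU: pen up
FD 9: (-24.124,-7) -> (-31.919,-11.5) [heading=210, move]
FD 13: (-31.919,-11.5) -> (-43.177,-18) [heading=210, move]
LT 90: heading 210 -> 300
FD 5: (-43.177,-18) -> (-40.677,-22.33) [heading=300, move]
RT 30: heading 300 -> 270
RT 180: heading 270 -> 90
FD 5: (-40.677,-22.33) -> (-40.677,-17.33) [heading=90, move]
Final: pos=(-40.677,-17.33), heading=90, 4 segment(s) drawn

Segment endpoints: x in {-24.124, -20, -14.598, -12, 0}, y in {-7, -1.5, 0}
xmin=-24.124, ymin=-7, xmax=0, ymax=0

Answer: -24.124 -7 0 0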